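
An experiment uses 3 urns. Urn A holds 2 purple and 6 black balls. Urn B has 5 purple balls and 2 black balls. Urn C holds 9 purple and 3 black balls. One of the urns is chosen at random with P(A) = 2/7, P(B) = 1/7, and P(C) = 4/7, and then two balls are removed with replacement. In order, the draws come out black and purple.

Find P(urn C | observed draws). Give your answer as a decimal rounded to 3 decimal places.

0.564

Under each hypothesis, the probability of the observed sequence is: P(data | urn A) = (6/8)(2/8) = 0.1875; P(data | urn B) = (2/7)(5/7) = 0.20408; P(data | urn C) = (3/12)(9/12) = 0.1875.
Weighting by the prior gives 2/7 · 0.1875 = 0.053571, 1/7 · 0.20408 = 0.029155, 4/7 · 0.1875 = 0.10714; with total 0.18987.
By Bayes' rule, P(urn C | data) = (0.10714) / (0.18987) = 0.5643.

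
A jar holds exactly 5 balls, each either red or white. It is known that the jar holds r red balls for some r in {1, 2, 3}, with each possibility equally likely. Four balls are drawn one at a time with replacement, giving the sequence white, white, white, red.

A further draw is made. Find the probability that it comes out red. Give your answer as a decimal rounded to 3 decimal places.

The likelihood of the observed sequence under each hypothesis: P(data | r = 1) = (4/5)(4/5)(4/5)(1/5) = 0.1024; P(data | r = 2) = (3/5)(3/5)(3/5)(2/5) = 0.0864; P(data | r = 3) = (2/5)(2/5)(2/5)(3/5) = 0.0384.
Weighting by the prior gives 1/3 · 0.1024 = 0.034133, 1/3 · 0.0864 = 0.0288, 1/3 · 0.0384 = 0.0128; these sum to 0.075733.
Normalising, the posterior is P(r = 1 | data) = 0.4507, P(r = 2 | data) = 0.38028, P(r = 3 | data) = 0.16901.
The predictive probability is P(red next | data) = (1/5)(0.4507) + (2/5)(0.38028) + (3/5)(0.16901) = 0.34366.

0.344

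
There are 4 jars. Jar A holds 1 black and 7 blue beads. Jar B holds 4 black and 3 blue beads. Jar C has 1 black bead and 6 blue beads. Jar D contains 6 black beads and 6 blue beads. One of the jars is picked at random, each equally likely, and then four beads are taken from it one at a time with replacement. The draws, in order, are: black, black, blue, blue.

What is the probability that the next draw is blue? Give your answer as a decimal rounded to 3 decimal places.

0.537

The likelihood of the observed sequence under each hypothesis: P(data | jar A) = (1/8)(1/8)(7/8)(7/8) = 0.011963; P(data | jar B) = (4/7)(4/7)(3/7)(3/7) = 0.059975; P(data | jar C) = (1/7)(1/7)(6/7)(6/7) = 0.014994; P(data | jar D) = (6/12)(6/12)(6/12)(6/12) = 0.0625.
Weighting by the prior gives 1/4 · 0.011963 = 0.0029907, 1/4 · 0.059975 = 0.014994, 1/4 · 0.014994 = 0.0037484, 1/4 · 0.0625 = 0.015625; with total 0.037358.
Dividing through by the total gives posterior P(jar A | data) = 0.080056, P(jar B | data) = 0.40135, P(jar C | data) = 0.10034, P(jar D | data) = 0.41825.
So P(blue next | data) = Σ P(blue next | H) P(H | data) = (7/8)(0.080056) + (3/7)(0.40135) + (6/7)(0.10034) + (1/2)(0.41825) = 0.53719.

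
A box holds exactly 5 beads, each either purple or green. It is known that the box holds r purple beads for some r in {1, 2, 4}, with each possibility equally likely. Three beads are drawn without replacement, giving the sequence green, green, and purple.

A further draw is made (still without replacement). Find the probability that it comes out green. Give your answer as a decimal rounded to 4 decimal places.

Under each hypothesis, the probability of the observed sequence is: P(data | r = 1) = (4/5)(3/4)(1/3) = 1/5; P(data | r = 2) = (3/5)(2/4)(2/3) = 1/5; P(data | r = 4) = (1/5)(0/4) = 0.
Multiplying each by its prior: 1/3 · 1/5 = 1/15, 1/3 · 1/5 = 1/15, 1/3 · 0 = 0; with total 2/15.
Dividing through by the total gives posterior P(r = 1 | data) = 1/2, P(r = 2 | data) = 1/2, P(r = 4 | data) = 0.
So P(green next | data) = Σ P(green next | H) P(H | data) = (1)(1/2) + (1/2)(1/2) = 3/4.

0.7500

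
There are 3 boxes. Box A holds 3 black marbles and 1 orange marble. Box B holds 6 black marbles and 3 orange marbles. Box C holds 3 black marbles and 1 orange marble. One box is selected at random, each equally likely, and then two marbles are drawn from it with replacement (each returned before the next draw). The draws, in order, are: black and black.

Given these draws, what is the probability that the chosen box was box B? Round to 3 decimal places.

Under each hypothesis, the probability of the observed sequence is: P(data | box A) = (3/4)(3/4) = 9/16; P(data | box B) = (6/9)(6/9) = 4/9; P(data | box C) = (3/4)(3/4) = 9/16.
Weighting by the prior gives 1/3 · 9/16 = 3/16, 1/3 · 4/9 = 4/27, 1/3 · 9/16 = 3/16; these sum to 113/216.
So P(box B | data) = (4/27) / (113/216) = 32/113.

0.283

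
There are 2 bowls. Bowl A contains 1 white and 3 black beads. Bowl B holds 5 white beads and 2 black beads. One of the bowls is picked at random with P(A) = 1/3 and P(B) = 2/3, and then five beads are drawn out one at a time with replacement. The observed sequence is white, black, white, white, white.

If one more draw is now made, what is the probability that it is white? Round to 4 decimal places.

The likelihood of the observed sequence under each hypothesis: P(data | bowl A) = (1/4)(3/4)(1/4)(1/4)(1/4) = 0.0029297; P(data | bowl B) = (5/7)(2/7)(5/7)(5/7)(5/7) = 0.074374.
Multiplying each by its prior: 1/3 · 0.0029297 = 0.00097656, 2/3 · 0.074374 = 0.049583; with total 0.050559.
The posterior is then P(bowl A | data) = 0.019315, P(bowl B | data) = 0.98068.
The predictive probability is P(white next | data) = (1/4)(0.019315) + (5/7)(0.98068) = 0.70532.

0.7053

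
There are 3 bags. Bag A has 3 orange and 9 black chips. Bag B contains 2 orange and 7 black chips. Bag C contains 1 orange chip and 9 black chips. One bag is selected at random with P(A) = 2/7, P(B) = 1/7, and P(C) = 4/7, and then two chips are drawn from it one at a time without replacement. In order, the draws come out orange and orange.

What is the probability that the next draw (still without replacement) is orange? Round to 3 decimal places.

Under each hypothesis, the probability of the observed sequence is: P(data | bag A) = (3/12)(2/11) = 0.045455; P(data | bag B) = (2/9)(1/8) = 0.027778; P(data | bag C) = (1/10)(0/9) = 0.
The prior-weighted likelihoods are 2/7 · 0.045455 = 0.012987, 1/7 · 0.027778 = 0.0039683, 4/7 · 0 = 0; these sum to 0.016955.
Dividing through by the total gives posterior P(bag A | data) = 0.76596, P(bag B | data) = 0.23404, P(bag C | data) = 0.
The predictive probability is P(orange next | data) = (1/10)(0.76596) + (0)(0.23404) = 0.076596.

0.077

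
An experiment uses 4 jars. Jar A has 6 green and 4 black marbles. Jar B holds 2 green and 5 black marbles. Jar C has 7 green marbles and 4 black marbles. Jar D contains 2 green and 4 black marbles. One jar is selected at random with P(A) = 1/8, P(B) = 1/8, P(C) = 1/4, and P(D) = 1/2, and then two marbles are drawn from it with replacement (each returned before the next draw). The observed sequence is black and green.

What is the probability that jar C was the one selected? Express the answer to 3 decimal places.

For each hypothesis, P(data | H) works out to: P(data | jar A) = (4/10)(6/10) = 0.24; P(data | jar B) = (5/7)(2/7) = 0.20408; P(data | jar C) = (4/11)(7/11) = 0.2314; P(data | jar D) = (4/6)(2/6) = 0.22222.
The prior-weighted likelihoods are 1/8 · 0.24 = 0.03, 1/8 · 0.20408 = 0.02551, 1/4 · 0.2314 = 0.057851, 1/2 · 0.22222 = 0.11111; these sum to 0.22447.
By Bayes' rule, P(jar C | data) = (0.057851) / (0.22447) = 0.25772.

0.258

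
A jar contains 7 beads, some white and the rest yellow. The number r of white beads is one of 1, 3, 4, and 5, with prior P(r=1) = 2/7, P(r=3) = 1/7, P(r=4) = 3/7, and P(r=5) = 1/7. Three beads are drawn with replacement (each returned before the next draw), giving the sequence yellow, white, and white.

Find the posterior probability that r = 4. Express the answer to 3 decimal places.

For each hypothesis, P(data | H) works out to: P(data | r = 1) = (6/7)(1/7)(1/7) = 0.017493; P(data | r = 3) = (4/7)(3/7)(3/7) = 0.10496; P(data | r = 4) = (3/7)(4/7)(4/7) = 0.13994; P(data | r = 5) = (2/7)(5/7)(5/7) = 0.14577.
Multiplying each by its prior: 2/7 · 0.017493 = 0.0049979, 1/7 · 0.10496 = 0.014994, 3/7 · 0.13994 = 0.059975, 1/7 · 0.14577 = 0.020825; these sum to 0.10079.
So P(r = 4 | data) = (0.059975) / (0.10079) = 0.59504.

0.595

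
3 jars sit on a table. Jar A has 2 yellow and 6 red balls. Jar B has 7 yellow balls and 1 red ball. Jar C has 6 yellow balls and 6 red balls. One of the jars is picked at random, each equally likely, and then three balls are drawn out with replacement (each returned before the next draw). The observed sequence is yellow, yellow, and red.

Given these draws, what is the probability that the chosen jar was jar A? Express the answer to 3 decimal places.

0.175

For each hypothesis, P(data | H) works out to: P(data | jar A) = (2/8)(2/8)(6/8) = 0.046875; P(data | jar B) = (7/8)(7/8)(1/8) = 0.095703; P(data | jar C) = (6/12)(6/12)(6/12) = 0.125.
The prior-weighted likelihoods are 1/3 · 0.046875 = 0.015625, 1/3 · 0.095703 = 0.031901, 1/3 · 0.125 = 0.041667; summing to 0.089193.
By Bayes' rule, P(jar A | data) = (0.015625) / (0.089193) = 0.17518.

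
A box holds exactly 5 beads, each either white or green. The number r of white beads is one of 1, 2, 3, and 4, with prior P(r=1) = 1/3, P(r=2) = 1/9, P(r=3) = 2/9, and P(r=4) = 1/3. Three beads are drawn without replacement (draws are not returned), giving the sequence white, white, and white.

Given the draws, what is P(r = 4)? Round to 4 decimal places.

Compute the likelihood of the observed sequence for each case: P(data | r = 1) = (1/5)(0/4) = 0; P(data | r = 2) = (2/5)(1/4)(0/3) = 0; P(data | r = 3) = (3/5)(2/4)(1/3) = 1/10; P(data | r = 4) = (4/5)(3/4)(2/3) = 2/5.
Multiplying each by its prior: 1/3 · 0 = 0, 1/9 · 0 = 0, 2/9 · 1/10 = 1/45, 1/3 · 2/5 = 2/15; these sum to 7/45.
Therefore the posterior P(r = 4 | data) = (2/15) / (7/45) = 6/7.

0.8571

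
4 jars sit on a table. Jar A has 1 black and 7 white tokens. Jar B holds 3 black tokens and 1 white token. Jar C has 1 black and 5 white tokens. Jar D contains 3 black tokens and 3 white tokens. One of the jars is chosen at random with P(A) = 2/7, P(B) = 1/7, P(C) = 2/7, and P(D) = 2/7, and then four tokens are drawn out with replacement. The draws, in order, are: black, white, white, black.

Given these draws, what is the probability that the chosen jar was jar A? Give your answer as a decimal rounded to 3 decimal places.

Compute the likelihood of the observed sequence for each case: P(data | jar A) = (1/8)(7/8)(7/8)(1/8) = 0.011963; P(data | jar B) = (3/4)(1/4)(1/4)(3/4) = 0.035156; P(data | jar C) = (1/6)(5/6)(5/6)(1/6) = 0.01929; P(data | jar D) = (3/6)(3/6)(3/6)(3/6) = 0.0625.
Multiplying each by its prior: 2/7 · 0.011963 = 0.003418, 1/7 · 0.035156 = 0.0050223, 2/7 · 0.01929 = 0.0055115, 2/7 · 0.0625 = 0.017857; with total 0.031809.
Hence P(jar A | data) = (0.003418) / (0.031809) = 0.10745.

0.107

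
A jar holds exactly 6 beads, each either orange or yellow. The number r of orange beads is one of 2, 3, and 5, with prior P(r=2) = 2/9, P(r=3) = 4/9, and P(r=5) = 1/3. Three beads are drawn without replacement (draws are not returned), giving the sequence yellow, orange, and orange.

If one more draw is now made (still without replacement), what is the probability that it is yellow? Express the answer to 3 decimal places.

0.432

Compute the likelihood of the observed sequence for each case: P(data | r = 2) = (4/6)(2/5)(1/4) = 1/15; P(data | r = 3) = (3/6)(3/5)(2/4) = 3/20; P(data | r = 5) = (1/6)(5/5)(4/4) = 1/6.
The prior-weighted likelihoods are 2/9 · 1/15 = 2/135, 4/9 · 3/20 = 1/15, 1/3 · 1/6 = 1/18; with total 37/270.
Dividing through by the total gives posterior P(r = 2 | data) = 4/37, P(r = 3 | data) = 18/37, P(r = 5 | data) = 15/37.
Averaging over the posterior, P(yellow next | data) = (1)(4/37) + (2/3)(18/37) + (0)(15/37) = 16/37.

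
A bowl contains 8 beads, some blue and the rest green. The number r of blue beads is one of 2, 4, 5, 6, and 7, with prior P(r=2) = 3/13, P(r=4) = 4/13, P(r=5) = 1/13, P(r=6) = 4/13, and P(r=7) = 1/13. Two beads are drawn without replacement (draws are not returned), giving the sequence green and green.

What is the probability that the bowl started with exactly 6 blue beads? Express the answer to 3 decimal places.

The likelihood of the observed sequence under each hypothesis: P(data | r = 2) = (6/8)(5/7) = 15/28; P(data | r = 4) = (4/8)(3/7) = 3/14; P(data | r = 5) = (3/8)(2/7) = 3/28; P(data | r = 6) = (2/8)(1/7) = 1/28; P(data | r = 7) = (1/8)(0/7) = 0.
Multiplying each by its prior: 3/13 · 15/28 = 45/364, 4/13 · 3/14 = 6/91, 1/13 · 3/28 = 3/364, 4/13 · 1/28 = 1/91, 1/13 · 0 = 0; summing to 19/91.
Hence P(r = 6 | data) = (1/91) / (19/91) = 1/19.

0.053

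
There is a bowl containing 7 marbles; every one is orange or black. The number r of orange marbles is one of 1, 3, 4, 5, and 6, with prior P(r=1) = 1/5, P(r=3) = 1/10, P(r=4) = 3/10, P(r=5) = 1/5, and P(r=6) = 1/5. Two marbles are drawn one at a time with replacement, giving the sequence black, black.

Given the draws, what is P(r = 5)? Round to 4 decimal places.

0.0640

Under each hypothesis, the probability of the observed sequence is: P(data | r = 1) = (6/7)(6/7) = 36/49; P(data | r = 3) = (4/7)(4/7) = 16/49; P(data | r = 4) = (3/7)(3/7) = 9/49; P(data | r = 5) = (2/7)(2/7) = 4/49; P(data | r = 6) = (1/7)(1/7) = 1/49.
Weighting by the prior gives 1/5 · 36/49 = 36/245, 1/10 · 16/49 = 8/245, 3/10 · 9/49 = 27/490, 1/5 · 4/49 = 4/245, 1/5 · 1/49 = 1/245; these sum to 25/98.
By Bayes' rule, P(r = 5 | data) = (4/245) / (25/98) = 8/125.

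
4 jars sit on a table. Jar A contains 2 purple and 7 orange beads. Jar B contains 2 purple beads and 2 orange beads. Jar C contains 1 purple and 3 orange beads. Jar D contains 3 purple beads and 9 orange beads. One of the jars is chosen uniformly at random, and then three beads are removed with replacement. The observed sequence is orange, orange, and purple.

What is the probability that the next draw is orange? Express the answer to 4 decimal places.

0.6991

Compute the likelihood of the observed sequence for each case: P(data | jar A) = (7/9)(7/9)(2/9) = 0.13443; P(data | jar B) = (2/4)(2/4)(2/4) = 0.125; P(data | jar C) = (3/4)(3/4)(1/4) = 0.14062; P(data | jar D) = (9/12)(9/12)(3/12) = 0.14062.
The prior-weighted likelihoods are 1/4 · 0.13443 = 0.033608, 1/4 · 0.125 = 0.03125, 1/4 · 0.14062 = 0.035156, 1/4 · 0.14062 = 0.035156; summing to 0.13517.
The posterior is then P(jar A | data) = 0.24863, P(jar B | data) = 0.23119, P(jar C | data) = 0.26009, P(jar D | data) = 0.26009.
Averaging over the posterior, P(orange next | data) = (7/9)(0.24863) + (1/2)(0.23119) + (3/4)(0.26009) + (3/4)(0.26009) = 0.69911.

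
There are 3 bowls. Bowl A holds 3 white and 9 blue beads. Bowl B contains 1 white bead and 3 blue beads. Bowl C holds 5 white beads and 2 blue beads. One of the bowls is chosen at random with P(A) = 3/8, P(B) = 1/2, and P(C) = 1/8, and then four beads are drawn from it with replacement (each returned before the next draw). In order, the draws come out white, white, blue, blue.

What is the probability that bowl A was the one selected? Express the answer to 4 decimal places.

Under each hypothesis, the probability of the observed sequence is: P(data | bowl A) = (3/12)(3/12)(9/12)(9/12) = 0.035156; P(data | bowl B) = (1/4)(1/4)(3/4)(3/4) = 0.035156; P(data | bowl C) = (5/7)(5/7)(2/7)(2/7) = 0.041649.
Multiplying each by its prior: 3/8 · 0.035156 = 0.013184, 1/2 · 0.035156 = 0.017578, 1/8 · 0.041649 = 0.0052062; these sum to 0.035968.
So P(bowl A | data) = (0.013184) / (0.035968) = 0.36654.

0.3665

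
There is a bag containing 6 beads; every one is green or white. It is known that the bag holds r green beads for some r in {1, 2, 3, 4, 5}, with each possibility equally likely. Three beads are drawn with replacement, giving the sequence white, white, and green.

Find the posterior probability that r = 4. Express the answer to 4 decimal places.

Compute the likelihood of the observed sequence for each case: P(data | r = 1) = (5/6)(5/6)(1/6) = 25/216; P(data | r = 2) = (4/6)(4/6)(2/6) = 4/27; P(data | r = 3) = (3/6)(3/6)(3/6) = 1/8; P(data | r = 4) = (2/6)(2/6)(4/6) = 2/27; P(data | r = 5) = (1/6)(1/6)(5/6) = 5/216.
Weighting by the prior gives 1/5 · 25/216 = 5/216, 1/5 · 4/27 = 4/135, 1/5 · 1/8 = 1/40, 1/5 · 2/27 = 2/135, 1/5 · 5/216 = 1/216; with total 7/72.
Therefore the posterior P(r = 4 | data) = (2/135) / (7/72) = 16/105.

0.1524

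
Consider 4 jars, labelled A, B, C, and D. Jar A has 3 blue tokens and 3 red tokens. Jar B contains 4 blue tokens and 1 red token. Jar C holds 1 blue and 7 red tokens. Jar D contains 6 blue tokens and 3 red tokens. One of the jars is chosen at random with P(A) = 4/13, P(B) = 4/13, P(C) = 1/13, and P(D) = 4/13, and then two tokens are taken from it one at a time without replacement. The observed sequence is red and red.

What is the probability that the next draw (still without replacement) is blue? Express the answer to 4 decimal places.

For each hypothesis, P(data | H) works out to: P(data | jar A) = (3/6)(2/5) = 1/5; P(data | jar B) = (1/5)(0/4) = 0; P(data | jar C) = (7/8)(6/7) = 3/4; P(data | jar D) = (3/9)(2/8) = 1/12.
Weighting by the prior gives 4/13 · 1/5 = 4/65, 4/13 · 0 = 0, 1/13 · 3/4 = 3/52, 4/13 · 1/12 = 1/39; summing to 113/780.
The posterior is then P(jar A | data) = 0.42478, P(jar B | data) = 0, P(jar C | data) = 0.39823, P(jar D | data) = 0.17699.
The predictive probability is P(blue next | data) = (3/4)(0.42478) + (1/6)(0.39823) + (6/7)(0.17699) = 0.53666.

0.5367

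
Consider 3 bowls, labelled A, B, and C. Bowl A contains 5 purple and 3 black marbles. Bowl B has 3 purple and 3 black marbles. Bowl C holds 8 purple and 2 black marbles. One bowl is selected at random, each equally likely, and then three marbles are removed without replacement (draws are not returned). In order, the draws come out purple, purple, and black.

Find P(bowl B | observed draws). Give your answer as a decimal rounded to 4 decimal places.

0.3098

Under each hypothesis, the probability of the observed sequence is: P(data | bowl A) = (5/8)(4/7)(3/6) = 5/28; P(data | bowl B) = (3/6)(2/5)(3/4) = 3/20; P(data | bowl C) = (8/10)(7/9)(2/8) = 7/45.
Multiplying each by its prior: 1/3 · 5/28 = 5/84, 1/3 · 3/20 = 1/20, 1/3 · 7/45 = 7/135; with total 61/378.
By Bayes' rule, P(bowl B | data) = (1/20) / (61/378) = 189/610.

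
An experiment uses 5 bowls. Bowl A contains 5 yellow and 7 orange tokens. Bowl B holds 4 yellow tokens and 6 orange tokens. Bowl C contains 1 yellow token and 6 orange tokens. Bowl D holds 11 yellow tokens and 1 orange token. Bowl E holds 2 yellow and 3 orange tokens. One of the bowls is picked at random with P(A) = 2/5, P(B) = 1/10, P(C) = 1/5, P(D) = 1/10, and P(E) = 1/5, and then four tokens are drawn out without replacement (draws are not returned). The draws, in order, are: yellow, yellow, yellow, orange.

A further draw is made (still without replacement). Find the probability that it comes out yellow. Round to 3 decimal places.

0.487

The likelihood of the observed sequence under each hypothesis: P(data | bowl A) = (5/12)(4/11)(3/10)(7/9) = 0.035354; P(data | bowl B) = (4/10)(3/9)(2/8)(6/7) = 0.028571; P(data | bowl C) = (1/7)(0/6) = 0; P(data | bowl D) = (11/12)(10/11)(9/10)(1/9) = 0.083333; P(data | bowl E) = (2/5)(1/4)(0/3) = 0.
The prior-weighted likelihoods are 2/5 · 0.035354 = 0.014141, 1/10 · 0.028571 = 0.0028571, 1/5 · 0 = 0, 1/10 · 0.083333 = 0.0083333, 1/5 · 0 = 0; summing to 0.025332.
Dividing through by the total gives posterior P(bowl A | data) = 0.55825, P(bowl B | data) = 0.11279, P(bowl C | data) = 0, P(bowl D | data) = 0.32897, P(bowl E | data) = 0.
The predictive probability is P(yellow next | data) = (1/4)(0.55825) + (1/6)(0.11279) + (1)(0.32897) = 0.48733.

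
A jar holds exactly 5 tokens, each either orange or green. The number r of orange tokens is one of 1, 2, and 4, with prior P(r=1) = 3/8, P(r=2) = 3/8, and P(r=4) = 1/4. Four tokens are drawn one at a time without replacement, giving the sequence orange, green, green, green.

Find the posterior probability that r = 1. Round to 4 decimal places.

Under each hypothesis, the probability of the observed sequence is: P(data | r = 1) = (1/5)(4/4)(3/3)(2/2) = 1/5; P(data | r = 2) = (2/5)(3/4)(2/3)(1/2) = 1/10; P(data | r = 4) = (4/5)(1/4)(0/3) = 0.
Weighting by the prior gives 3/8 · 1/5 = 3/40, 3/8 · 1/10 = 3/80, 1/4 · 0 = 0; with total 9/80.
Hence P(r = 1 | data) = (3/40) / (9/80) = 2/3.

0.6667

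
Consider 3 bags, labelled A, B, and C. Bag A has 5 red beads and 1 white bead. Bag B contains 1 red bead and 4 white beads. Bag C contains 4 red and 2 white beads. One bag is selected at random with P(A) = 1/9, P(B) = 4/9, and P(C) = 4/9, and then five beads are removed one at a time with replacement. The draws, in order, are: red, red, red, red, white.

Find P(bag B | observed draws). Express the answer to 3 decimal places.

0.015

The likelihood of the observed sequence under each hypothesis: P(data | bag A) = (5/6)(5/6)(5/6)(5/6)(1/6) = 0.080376; P(data | bag B) = (1/5)(1/5)(1/5)(1/5)(4/5) = 0.00128; P(data | bag C) = (4/6)(4/6)(4/6)(4/6)(2/6) = 0.065844.
Multiplying each by its prior: 1/9 · 0.080376 = 0.0089306, 4/9 · 0.00128 = 0.00056889, 4/9 · 0.065844 = 0.029264; summing to 0.038763.
Hence P(bag B | data) = (0.00056889) / (0.038763) = 0.014676.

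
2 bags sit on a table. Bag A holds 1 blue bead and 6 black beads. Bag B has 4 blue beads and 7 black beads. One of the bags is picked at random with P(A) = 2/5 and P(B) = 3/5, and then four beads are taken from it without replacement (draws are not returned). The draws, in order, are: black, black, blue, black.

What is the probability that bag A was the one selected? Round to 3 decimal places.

0.473

Compute the likelihood of the observed sequence for each case: P(data | bag A) = (6/7)(5/6)(1/5)(4/4) = 1/7; P(data | bag B) = (7/11)(6/10)(4/9)(5/8) = 7/66.
The prior-weighted likelihoods are 2/5 · 1/7 = 2/35, 3/5 · 7/66 = 7/110; summing to 93/770.
So P(bag A | data) = (2/35) / (93/770) = 44/93.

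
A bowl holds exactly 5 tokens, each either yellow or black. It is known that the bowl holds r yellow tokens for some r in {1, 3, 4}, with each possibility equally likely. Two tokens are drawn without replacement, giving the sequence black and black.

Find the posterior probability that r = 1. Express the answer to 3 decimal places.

0.857

Under each hypothesis, the probability of the observed sequence is: P(data | r = 1) = (4/5)(3/4) = 3/5; P(data | r = 3) = (2/5)(1/4) = 1/10; P(data | r = 4) = (1/5)(0/4) = 0.
Multiplying each by its prior: 1/3 · 3/5 = 1/5, 1/3 · 1/10 = 1/30, 1/3 · 0 = 0; summing to 7/30.
So P(r = 1 | data) = (1/5) / (7/30) = 6/7.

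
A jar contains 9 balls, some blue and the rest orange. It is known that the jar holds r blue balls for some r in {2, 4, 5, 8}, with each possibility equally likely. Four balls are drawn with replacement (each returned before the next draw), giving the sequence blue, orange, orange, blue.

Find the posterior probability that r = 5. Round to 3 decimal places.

Under each hypothesis, the probability of the observed sequence is: P(data | r = 2) = (2/9)(7/9)(7/9)(2/9) = 0.029873; P(data | r = 4) = (4/9)(5/9)(5/9)(4/9) = 0.060966; P(data | r = 5) = (5/9)(4/9)(4/9)(5/9) = 0.060966; P(data | r = 8) = (8/9)(1/9)(1/9)(8/9) = 0.0097546.
Multiplying each by its prior: 1/4 · 0.029873 = 0.0074684, 1/4 · 0.060966 = 0.015242, 1/4 · 0.060966 = 0.015242, 1/4 · 0.0097546 = 0.0024387; with total 0.04039.
Hence P(r = 5 | data) = (0.015242) / (0.04039) = 0.37736.

0.377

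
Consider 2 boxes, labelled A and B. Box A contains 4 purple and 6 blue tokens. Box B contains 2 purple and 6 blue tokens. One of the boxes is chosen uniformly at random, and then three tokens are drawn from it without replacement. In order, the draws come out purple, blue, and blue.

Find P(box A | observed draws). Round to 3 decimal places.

Under each hypothesis, the probability of the observed sequence is: P(data | box A) = (4/10)(6/9)(5/8) = 1/6; P(data | box B) = (2/8)(6/7)(5/6) = 5/28.
The prior-weighted likelihoods are 1/2 · 1/6 = 1/12, 1/2 · 5/28 = 5/56; these sum to 29/168.
By Bayes' rule, P(box A | data) = (1/12) / (29/168) = 14/29.

0.483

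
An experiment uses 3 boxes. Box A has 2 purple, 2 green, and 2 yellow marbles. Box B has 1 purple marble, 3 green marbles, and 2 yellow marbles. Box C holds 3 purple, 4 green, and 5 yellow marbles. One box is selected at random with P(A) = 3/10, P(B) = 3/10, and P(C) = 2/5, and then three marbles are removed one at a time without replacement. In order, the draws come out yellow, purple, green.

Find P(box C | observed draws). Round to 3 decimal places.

0.342

For each hypothesis, P(data | H) works out to: P(data | box A) = (2/6)(2/5)(2/4) = 0.066667; P(data | box B) = (2/6)(1/5)(3/4) = 0.05; P(data | box C) = (5/12)(3/11)(4/10) = 0.045455.
Multiplying each by its prior: 3/10 · 0.066667 = 0.02, 3/10 · 0.05 = 0.015, 2/5 · 0.045455 = 0.018182; these sum to 0.053182.
By Bayes' rule, P(box C | data) = (0.018182) / (0.053182) = 0.34188.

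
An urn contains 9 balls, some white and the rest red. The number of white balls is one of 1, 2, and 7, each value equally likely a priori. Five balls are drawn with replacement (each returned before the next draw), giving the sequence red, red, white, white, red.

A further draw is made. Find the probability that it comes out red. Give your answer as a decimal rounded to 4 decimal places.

0.7071

Under each hypothesis, the probability of the observed sequence is: P(data | r = 1) = (8/9)(8/9)(1/9)(1/9)(8/9) = 0.0086708; P(data | r = 2) = (7/9)(7/9)(2/9)(2/9)(7/9) = 0.023235; P(data | r = 7) = (2/9)(2/9)(7/9)(7/9)(2/9) = 0.0066386.
Weighting by the prior gives 1/3 · 0.0086708 = 0.0028903, 1/3 · 0.023235 = 0.007745, 1/3 · 0.0066386 = 0.0022129; summing to 0.012848.
Normalising, the posterior is P(r = 1 | data) = 0.22496, P(r = 2 | data) = 0.60281, P(r = 7 | data) = 0.17223.
Averaging over the posterior, P(red next | data) = (8/9)(0.22496) + (7/9)(0.60281) + (2/9)(0.17223) = 0.70709.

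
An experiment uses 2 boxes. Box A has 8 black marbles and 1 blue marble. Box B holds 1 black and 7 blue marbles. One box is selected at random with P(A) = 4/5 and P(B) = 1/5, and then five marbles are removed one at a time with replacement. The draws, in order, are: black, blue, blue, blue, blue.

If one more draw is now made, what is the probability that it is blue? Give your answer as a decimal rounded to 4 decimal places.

0.8694

Compute the likelihood of the observed sequence for each case: P(data | box A) = (8/9)(1/9)(1/9)(1/9)(1/9) = 0.00013548; P(data | box B) = (1/8)(7/8)(7/8)(7/8)(7/8) = 0.073273.
Weighting by the prior gives 4/5 · 0.00013548 = 0.00010838, 1/5 · 0.073273 = 0.014655; with total 0.014763.
The posterior is then P(box A | data) = 0.0073417, P(box B | data) = 0.99266.
The predictive probability is P(blue next | data) = (1/9)(0.0073417) + (7/8)(0.99266) = 0.86939.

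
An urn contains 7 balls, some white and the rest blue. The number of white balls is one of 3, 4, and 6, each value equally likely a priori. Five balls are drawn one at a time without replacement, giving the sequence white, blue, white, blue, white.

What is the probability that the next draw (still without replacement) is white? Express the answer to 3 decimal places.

0.333

Compute the likelihood of the observed sequence for each case: P(data | r = 3) = (3/7)(4/6)(2/5)(3/4)(1/3) = 1/35; P(data | r = 4) = (4/7)(3/6)(3/5)(2/4)(2/3) = 2/35; P(data | r = 6) = (6/7)(1/6)(5/5)(0/4) = 0.
Weighting by the prior gives 1/3 · 1/35 = 1/105, 1/3 · 2/35 = 2/105, 1/3 · 0 = 0; with total 1/35.
Dividing through by the total gives posterior P(r = 3 | data) = 1/3, P(r = 4 | data) = 2/3, P(r = 6 | data) = 0.
The predictive probability is P(white next | data) = (0)(1/3) + (1/2)(2/3) = 1/3.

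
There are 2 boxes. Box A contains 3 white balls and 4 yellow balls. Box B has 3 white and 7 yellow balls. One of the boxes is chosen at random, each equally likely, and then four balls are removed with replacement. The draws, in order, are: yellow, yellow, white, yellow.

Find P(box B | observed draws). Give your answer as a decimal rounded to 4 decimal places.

For each hypothesis, P(data | H) works out to: P(data | box A) = (4/7)(4/7)(3/7)(4/7) = 0.079967; P(data | box B) = (7/10)(7/10)(3/10)(7/10) = 0.1029.
Multiplying each by its prior: 1/2 · 0.079967 = 0.039983, 1/2 · 0.1029 = 0.05145; summing to 0.091433.
By Bayes' rule, P(box B | data) = (0.05145) / (0.091433) = 0.56271.

0.5627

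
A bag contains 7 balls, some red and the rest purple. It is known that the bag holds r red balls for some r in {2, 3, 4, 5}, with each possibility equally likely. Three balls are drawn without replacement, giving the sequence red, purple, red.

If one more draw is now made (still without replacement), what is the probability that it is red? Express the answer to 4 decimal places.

0.4909

Compute the likelihood of the observed sequence for each case: P(data | r = 2) = (2/7)(5/6)(1/5) = 1/21; P(data | r = 3) = (3/7)(4/6)(2/5) = 4/35; P(data | r = 4) = (4/7)(3/6)(3/5) = 6/35; P(data | r = 5) = (5/7)(2/6)(4/5) = 4/21.
Multiplying each by its prior: 1/4 · 1/21 = 1/84, 1/4 · 4/35 = 1/35, 1/4 · 6/35 = 3/70, 1/4 · 4/21 = 1/21; with total 11/84.
Dividing through by the total gives posterior P(r = 2 | data) = 1/11, P(r = 3 | data) = 12/55, P(r = 4 | data) = 18/55, P(r = 5 | data) = 4/11.
The predictive probability is P(red next | data) = (0)(1/11) + (1/4)(12/55) + (1/2)(18/55) + (3/4)(4/11) = 27/55.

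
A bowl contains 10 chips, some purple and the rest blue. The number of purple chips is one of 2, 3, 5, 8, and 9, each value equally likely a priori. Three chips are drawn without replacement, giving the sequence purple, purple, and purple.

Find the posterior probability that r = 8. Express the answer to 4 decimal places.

0.3709

Under each hypothesis, the probability of the observed sequence is: P(data | r = 2) = (2/10)(1/9)(0/8) = 0; P(data | r = 3) = (3/10)(2/9)(1/8) = 1/120; P(data | r = 5) = (5/10)(4/9)(3/8) = 1/12; P(data | r = 8) = (8/10)(7/9)(6/8) = 7/15; P(data | r = 9) = (9/10)(8/9)(7/8) = 7/10.
Multiplying each by its prior: 1/5 · 0 = 0, 1/5 · 1/120 = 1/600, 1/5 · 1/12 = 1/60, 1/5 · 7/15 = 7/75, 1/5 · 7/10 = 7/50; these sum to 151/600.
By Bayes' rule, P(r = 8 | data) = (7/75) / (151/600) = 56/151.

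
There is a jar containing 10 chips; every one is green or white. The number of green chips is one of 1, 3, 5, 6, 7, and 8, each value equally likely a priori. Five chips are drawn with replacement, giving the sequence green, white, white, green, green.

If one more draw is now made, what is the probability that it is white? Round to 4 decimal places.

0.4024

For each hypothesis, P(data | H) works out to: P(data | r = 1) = (1/10)(9/10)(9/10)(1/10)(1/10) = 0.00081; P(data | r = 3) = (3/10)(7/10)(7/10)(3/10)(3/10) = 0.01323; P(data | r = 5) = (5/10)(5/10)(5/10)(5/10)(5/10) = 0.03125; P(data | r = 6) = (6/10)(4/10)(4/10)(6/10)(6/10) = 0.03456; P(data | r = 7) = (7/10)(3/10)(3/10)(7/10)(7/10) = 0.03087; P(data | r = 8) = (8/10)(2/10)(2/10)(8/10)(8/10) = 0.02048.
Weighting by the prior gives 1/6 · 0.00081 = 0.000135, 1/6 · 0.01323 = 0.002205, 1/6 · 0.03125 = 0.0052083, 1/6 · 0.03456 = 0.00576, 1/6 · 0.03087 = 0.005145, 1/6 · 0.02048 = 0.0034133; with total 0.021867.
Normalising, the posterior is P(r = 1 | data) = 0.0061738, P(r = 3 | data) = 0.10084, P(r = 5 | data) = 0.23819, P(r = 6 | data) = 0.26341, P(r = 7 | data) = 0.23529, P(r = 8 | data) = 0.1561.
Averaging over the posterior, P(white next | data) = (9/10)(0.0061738) + (7/10)(0.10084) + (1/2)(0.23819) + (2/5)(0.26341) + (3/10)(0.23529) + (1/5)(0.1561) = 0.40241.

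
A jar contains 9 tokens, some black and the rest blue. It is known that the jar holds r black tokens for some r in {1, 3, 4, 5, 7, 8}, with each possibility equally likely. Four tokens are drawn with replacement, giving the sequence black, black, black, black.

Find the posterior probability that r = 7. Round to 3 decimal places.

0.322

Under each hypothesis, the probability of the observed sequence is: P(data | r = 1) = (1/9)(1/9)(1/9)(1/9) = 0.00015242; P(data | r = 3) = (3/9)(3/9)(3/9)(3/9) = 0.012346; P(data | r = 4) = (4/9)(4/9)(4/9)(4/9) = 0.039018; P(data | r = 5) = (5/9)(5/9)(5/9)(5/9) = 0.09526; P(data | r = 7) = (7/9)(7/9)(7/9)(7/9) = 0.36595; P(data | r = 8) = (8/9)(8/9)(8/9)(8/9) = 0.6243.
Weighting by the prior gives 1/6 · 0.00015242 = 2.5403e-05, 1/6 · 0.012346 = 0.0020576, 1/6 · 0.039018 = 0.0065031, 1/6 · 0.09526 = 0.015877, 1/6 · 0.36595 = 0.060992, 1/6 · 0.6243 = 0.10405; with total 0.1895.
Hence P(r = 7 | data) = (0.060992) / (0.1895) = 0.32185.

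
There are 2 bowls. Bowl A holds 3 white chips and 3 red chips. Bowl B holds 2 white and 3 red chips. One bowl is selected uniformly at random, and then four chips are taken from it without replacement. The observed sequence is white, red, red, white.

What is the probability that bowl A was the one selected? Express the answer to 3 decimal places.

The likelihood of the observed sequence under each hypothesis: P(data | bowl A) = (3/6)(3/5)(2/4)(2/3) = 1/10; P(data | bowl B) = (2/5)(3/4)(2/3)(1/2) = 1/10.
Multiplying each by its prior: 1/2 · 1/10 = 1/20, 1/2 · 1/10 = 1/20; these sum to 1/10.
Hence P(bowl A | data) = (1/20) / (1/10) = 1/2.

0.500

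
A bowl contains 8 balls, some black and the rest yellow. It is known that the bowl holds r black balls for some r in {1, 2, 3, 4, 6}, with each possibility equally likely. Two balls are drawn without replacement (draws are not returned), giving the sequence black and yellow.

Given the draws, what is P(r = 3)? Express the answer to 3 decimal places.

0.242

Compute the likelihood of the observed sequence for each case: P(data | r = 1) = (1/8)(7/7) = 1/8; P(data | r = 2) = (2/8)(6/7) = 3/14; P(data | r = 3) = (3/8)(5/7) = 15/56; P(data | r = 4) = (4/8)(4/7) = 2/7; P(data | r = 6) = (6/8)(2/7) = 3/14.
Multiplying each by its prior: 1/5 · 1/8 = 1/40, 1/5 · 3/14 = 3/70, 1/5 · 15/56 = 3/56, 1/5 · 2/7 = 2/35, 1/5 · 3/14 = 3/70; summing to 31/140.
Therefore the posterior P(r = 3 | data) = (3/56) / (31/140) = 15/62.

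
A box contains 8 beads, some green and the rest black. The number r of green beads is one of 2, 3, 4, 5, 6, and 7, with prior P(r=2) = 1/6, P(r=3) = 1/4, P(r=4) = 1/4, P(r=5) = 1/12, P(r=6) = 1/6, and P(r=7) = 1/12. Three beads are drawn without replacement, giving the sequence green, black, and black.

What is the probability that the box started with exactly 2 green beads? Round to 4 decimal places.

0.2410

For each hypothesis, P(data | H) works out to: P(data | r = 2) = (2/8)(6/7)(5/6) = 5/28; P(data | r = 3) = (3/8)(5/7)(4/6) = 5/28; P(data | r = 4) = (4/8)(4/7)(3/6) = 1/7; P(data | r = 5) = (5/8)(3/7)(2/6) = 5/56; P(data | r = 6) = (6/8)(2/7)(1/6) = 1/28; P(data | r = 7) = (7/8)(1/7)(0/6) = 0.
The prior-weighted likelihoods are 1/6 · 5/28 = 5/168, 1/4 · 5/28 = 5/112, 1/4 · 1/7 = 1/28, 1/12 · 5/56 = 5/672, 1/6 · 1/28 = 1/168, 1/12 · 0 = 0; summing to 83/672.
So P(r = 2 | data) = (5/168) / (83/672) = 20/83.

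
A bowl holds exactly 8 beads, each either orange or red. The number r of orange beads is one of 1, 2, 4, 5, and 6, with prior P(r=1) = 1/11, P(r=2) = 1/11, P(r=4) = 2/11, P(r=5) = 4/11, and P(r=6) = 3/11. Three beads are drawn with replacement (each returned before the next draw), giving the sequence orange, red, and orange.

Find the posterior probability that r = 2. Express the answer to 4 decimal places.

Under each hypothesis, the probability of the observed sequence is: P(data | r = 1) = (1/8)(7/8)(1/8) = 0.013672; P(data | r = 2) = (2/8)(6/8)(2/8) = 0.046875; P(data | r = 4) = (4/8)(4/8)(4/8) = 0.125; P(data | r = 5) = (5/8)(3/8)(5/8) = 0.14648; P(data | r = 6) = (6/8)(2/8)(6/8) = 0.14062.
The prior-weighted likelihoods are 1/11 · 0.013672 = 0.0012429, 1/11 · 0.046875 = 0.0042614, 2/11 · 0.125 = 0.022727, 4/11 · 0.14648 = 0.053267, 3/11 · 0.14062 = 0.038352; summing to 0.11985.
Therefore the posterior P(r = 2 | data) = (0.0042614) / (0.11985) = 0.035556.

0.0356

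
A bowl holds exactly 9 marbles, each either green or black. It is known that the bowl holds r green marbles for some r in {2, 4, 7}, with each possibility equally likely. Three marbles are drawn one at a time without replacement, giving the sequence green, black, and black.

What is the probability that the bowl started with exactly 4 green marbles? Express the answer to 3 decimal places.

0.449

The likelihood of the observed sequence under each hypothesis: P(data | r = 2) = (2/9)(7/8)(6/7) = 1/6; P(data | r = 4) = (4/9)(5/8)(4/7) = 10/63; P(data | r = 7) = (7/9)(2/8)(1/7) = 1/36.
Weighting by the prior gives 1/3 · 1/6 = 1/18, 1/3 · 10/63 = 10/189, 1/3 · 1/36 = 1/108; these sum to 89/756.
Hence P(r = 4 | data) = (10/189) / (89/756) = 40/89.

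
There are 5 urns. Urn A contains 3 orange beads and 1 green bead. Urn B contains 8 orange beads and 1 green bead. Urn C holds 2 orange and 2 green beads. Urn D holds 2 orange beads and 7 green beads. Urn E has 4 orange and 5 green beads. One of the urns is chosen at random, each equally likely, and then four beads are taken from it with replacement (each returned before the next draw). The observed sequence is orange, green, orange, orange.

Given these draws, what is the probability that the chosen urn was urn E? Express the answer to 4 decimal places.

0.1608

For each hypothesis, P(data | H) works out to: P(data | urn A) = (3/4)(1/4)(3/4)(3/4) = 0.10547; P(data | urn B) = (8/9)(1/9)(8/9)(8/9) = 0.078037; P(data | urn C) = (2/4)(2/4)(2/4)(2/4) = 0.0625; P(data | urn D) = (2/9)(7/9)(2/9)(2/9) = 0.0085353; P(data | urn E) = (4/9)(5/9)(4/9)(4/9) = 0.048773.
The prior-weighted likelihoods are 1/5 · 0.10547 = 0.021094, 1/5 · 0.078037 = 0.015607, 1/5 · 0.0625 = 0.0125, 1/5 · 0.0085353 = 0.0017071, 1/5 · 0.048773 = 0.0097546; with total 0.060663.
So P(urn E | data) = (0.0097546) / (0.060663) = 0.1608.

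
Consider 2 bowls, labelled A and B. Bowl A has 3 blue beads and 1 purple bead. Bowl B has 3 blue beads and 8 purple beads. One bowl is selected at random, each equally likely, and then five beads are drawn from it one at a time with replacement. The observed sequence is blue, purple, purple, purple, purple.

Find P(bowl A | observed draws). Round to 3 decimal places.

Compute the likelihood of the observed sequence for each case: P(data | bowl A) = (3/4)(1/4)(1/4)(1/4)(1/4) = 0.0029297; P(data | bowl B) = (3/11)(8/11)(8/11)(8/11)(8/11) = 0.076299.
The prior-weighted likelihoods are 1/2 · 0.0029297 = 0.0014648, 1/2 · 0.076299 = 0.038149; with total 0.039614.
So P(bowl A | data) = (0.0014648) / (0.039614) = 0.036978.

0.037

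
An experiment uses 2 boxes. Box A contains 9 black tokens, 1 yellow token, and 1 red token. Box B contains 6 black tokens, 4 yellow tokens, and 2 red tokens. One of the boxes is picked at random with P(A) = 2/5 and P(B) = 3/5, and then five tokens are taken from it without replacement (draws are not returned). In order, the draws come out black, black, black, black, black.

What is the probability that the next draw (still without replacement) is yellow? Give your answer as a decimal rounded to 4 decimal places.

Compute the likelihood of the observed sequence for each case: P(data | box A) = (9/11)(8/10)(7/9)(6/8)(5/7) = 3/11; P(data | box B) = (6/12)(5/11)(4/10)(3/9)(2/8) = 1/132.
The prior-weighted likelihoods are 2/5 · 3/11 = 6/55, 3/5 · 1/132 = 1/220; these sum to 5/44.
Normalising, the posterior is P(box A | data) = 24/25, P(box B | data) = 1/25.
So P(yellow next | data) = Σ P(yellow next | H) P(H | data) = (1/6)(24/25) + (4/7)(1/25) = 32/175.

0.1829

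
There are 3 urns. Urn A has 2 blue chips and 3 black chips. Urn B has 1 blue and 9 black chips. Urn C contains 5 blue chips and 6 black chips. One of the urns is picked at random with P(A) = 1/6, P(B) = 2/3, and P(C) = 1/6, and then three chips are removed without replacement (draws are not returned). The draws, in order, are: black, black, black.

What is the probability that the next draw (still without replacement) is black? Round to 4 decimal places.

0.8094

Compute the likelihood of the observed sequence for each case: P(data | urn A) = (3/5)(2/4)(1/3) = 0.1; P(data | urn B) = (9/10)(8/9)(7/8) = 0.7; P(data | urn C) = (6/11)(5/10)(4/9) = 0.12121.
The prior-weighted likelihoods are 1/6 · 0.1 = 0.016667, 2/3 · 0.7 = 0.46667, 1/6 · 0.12121 = 0.020202; these sum to 0.50354.
Normalising, the posterior is P(urn A | data) = 0.033099, P(urn B | data) = 0.92678, P(urn C | data) = 0.04012.
The predictive probability is P(black next | data) = (0)(0.033099) + (6/7)(0.92678) + (3/8)(0.04012) = 0.80943.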